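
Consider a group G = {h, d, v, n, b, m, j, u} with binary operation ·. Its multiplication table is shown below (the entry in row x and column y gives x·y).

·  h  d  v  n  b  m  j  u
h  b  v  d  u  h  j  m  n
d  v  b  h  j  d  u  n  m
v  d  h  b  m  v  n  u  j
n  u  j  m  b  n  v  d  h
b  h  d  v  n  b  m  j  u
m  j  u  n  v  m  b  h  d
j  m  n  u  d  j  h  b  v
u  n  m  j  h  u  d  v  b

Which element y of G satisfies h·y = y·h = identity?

First locate the identity: row b matches the header, so b is the identity.
Scan row h for b: h·h = b. Hence h^(-1) = h.

h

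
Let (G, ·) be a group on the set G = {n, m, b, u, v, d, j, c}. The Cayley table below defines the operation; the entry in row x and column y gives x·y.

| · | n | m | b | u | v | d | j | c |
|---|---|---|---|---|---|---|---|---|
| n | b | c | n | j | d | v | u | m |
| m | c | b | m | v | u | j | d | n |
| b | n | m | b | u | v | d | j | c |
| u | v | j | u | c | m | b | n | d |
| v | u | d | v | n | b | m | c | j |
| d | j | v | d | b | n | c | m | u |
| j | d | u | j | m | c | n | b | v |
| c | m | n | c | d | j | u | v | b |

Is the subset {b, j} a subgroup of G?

{b, j} contains the identity b.
Checking products: every product of two elements of {b, j} (read from the table) lies in {b, j}, so the set is closed.
In a finite group, a nonempty closed subset is a subgroup. So {b, j} ≤ G.
(Structurally, G here is isomorphic to the dihedral group D_4.)

Yes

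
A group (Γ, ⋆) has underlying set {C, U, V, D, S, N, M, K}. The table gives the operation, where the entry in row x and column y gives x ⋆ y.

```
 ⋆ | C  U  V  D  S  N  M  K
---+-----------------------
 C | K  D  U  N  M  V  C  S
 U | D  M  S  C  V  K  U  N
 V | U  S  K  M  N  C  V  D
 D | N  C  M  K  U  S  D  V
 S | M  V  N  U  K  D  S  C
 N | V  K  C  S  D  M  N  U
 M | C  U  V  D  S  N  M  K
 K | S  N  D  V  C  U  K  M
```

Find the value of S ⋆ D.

Read row S, column D: S ⋆ D = U.

U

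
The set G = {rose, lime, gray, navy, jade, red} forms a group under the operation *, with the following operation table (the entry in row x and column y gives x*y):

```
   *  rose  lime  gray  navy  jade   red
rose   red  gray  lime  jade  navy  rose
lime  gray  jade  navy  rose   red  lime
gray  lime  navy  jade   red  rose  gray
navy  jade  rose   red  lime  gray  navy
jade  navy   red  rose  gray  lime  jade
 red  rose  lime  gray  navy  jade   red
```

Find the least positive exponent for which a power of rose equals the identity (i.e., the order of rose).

2

The identity element is red (its row matches the header).
rose^1 = rose
rose^2 = rose*rose = red
The first power of rose equal to the identity is rose^2, so ord(rose) = 2.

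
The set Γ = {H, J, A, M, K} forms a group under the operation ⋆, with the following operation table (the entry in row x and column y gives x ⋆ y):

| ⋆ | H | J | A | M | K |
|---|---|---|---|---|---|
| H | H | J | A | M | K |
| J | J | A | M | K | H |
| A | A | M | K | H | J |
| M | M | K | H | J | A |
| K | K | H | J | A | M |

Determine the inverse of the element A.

M

First locate the identity: row H matches the header, so H is the identity.
Scan row A for H: A ⋆ M = H. Hence A^(-1) = M.
(Structurally, Γ here is isomorphic to the cyclic group Z_5.)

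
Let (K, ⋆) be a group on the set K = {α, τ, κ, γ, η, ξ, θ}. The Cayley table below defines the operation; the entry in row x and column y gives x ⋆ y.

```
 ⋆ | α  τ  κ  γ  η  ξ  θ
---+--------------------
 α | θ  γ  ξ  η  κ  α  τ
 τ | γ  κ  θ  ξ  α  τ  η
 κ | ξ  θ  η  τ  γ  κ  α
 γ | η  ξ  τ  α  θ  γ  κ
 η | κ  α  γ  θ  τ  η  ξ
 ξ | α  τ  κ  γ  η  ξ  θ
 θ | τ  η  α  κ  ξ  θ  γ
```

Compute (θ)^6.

θ^1 = θ
θ^2 = θ ⋆ θ = γ
θ^3 = γ ⋆ θ = κ
θ^4 = κ ⋆ θ = α
θ^5 = α ⋆ θ = τ
θ^6 = τ ⋆ θ = η

η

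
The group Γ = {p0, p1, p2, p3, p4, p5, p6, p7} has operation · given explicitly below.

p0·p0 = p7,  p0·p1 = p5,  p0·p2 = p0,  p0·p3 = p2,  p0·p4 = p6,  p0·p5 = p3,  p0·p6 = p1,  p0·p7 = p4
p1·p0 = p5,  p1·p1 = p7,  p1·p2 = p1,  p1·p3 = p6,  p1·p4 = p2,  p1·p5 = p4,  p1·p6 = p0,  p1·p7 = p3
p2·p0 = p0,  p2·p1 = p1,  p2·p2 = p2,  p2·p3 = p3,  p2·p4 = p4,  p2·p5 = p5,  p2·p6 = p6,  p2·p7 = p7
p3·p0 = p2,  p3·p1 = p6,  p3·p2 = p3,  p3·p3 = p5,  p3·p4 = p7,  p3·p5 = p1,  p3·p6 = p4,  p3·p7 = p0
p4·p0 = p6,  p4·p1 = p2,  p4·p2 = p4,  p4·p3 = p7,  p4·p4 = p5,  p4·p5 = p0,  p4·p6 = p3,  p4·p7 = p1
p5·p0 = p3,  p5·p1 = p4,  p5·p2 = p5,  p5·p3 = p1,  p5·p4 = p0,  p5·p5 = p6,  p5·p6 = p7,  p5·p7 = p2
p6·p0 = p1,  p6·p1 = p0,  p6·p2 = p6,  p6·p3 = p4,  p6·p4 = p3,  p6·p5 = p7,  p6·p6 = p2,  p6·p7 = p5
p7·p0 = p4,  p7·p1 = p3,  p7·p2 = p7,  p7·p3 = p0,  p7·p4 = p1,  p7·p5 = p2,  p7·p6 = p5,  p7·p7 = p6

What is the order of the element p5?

4

The identity element is p2 (its row matches the header).
p5^1 = p5
p5^2 = p5·p5 = p6
p5^3 = p6·p5 = p7
p5^4 = p7·p5 = p2
The first power of p5 equal to the identity is p5^4, so ord(p5) = 4.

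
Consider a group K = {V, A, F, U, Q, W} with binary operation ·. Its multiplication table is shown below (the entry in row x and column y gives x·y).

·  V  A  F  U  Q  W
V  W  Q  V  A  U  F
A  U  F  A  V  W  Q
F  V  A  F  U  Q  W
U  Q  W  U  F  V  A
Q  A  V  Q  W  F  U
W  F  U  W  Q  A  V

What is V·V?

Read row V, column V: V·V = W.

W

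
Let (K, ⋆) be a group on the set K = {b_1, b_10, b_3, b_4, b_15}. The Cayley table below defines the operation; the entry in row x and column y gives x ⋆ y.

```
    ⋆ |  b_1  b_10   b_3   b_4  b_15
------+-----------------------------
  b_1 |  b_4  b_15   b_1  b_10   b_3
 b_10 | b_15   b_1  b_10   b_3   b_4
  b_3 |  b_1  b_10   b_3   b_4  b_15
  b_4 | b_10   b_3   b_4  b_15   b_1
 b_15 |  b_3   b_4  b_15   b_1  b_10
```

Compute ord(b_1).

The identity element is b_3 (its row matches the header).
b_1^1 = b_1
b_1^2 = b_1 ⋆ b_1 = b_4
b_1^3 = b_4 ⋆ b_1 = b_10
b_1^4 = b_10 ⋆ b_1 = b_15
b_1^5 = b_15 ⋆ b_1 = b_3
The first power of b_1 equal to the identity is b_1^5, so ord(b_1) = 5.

5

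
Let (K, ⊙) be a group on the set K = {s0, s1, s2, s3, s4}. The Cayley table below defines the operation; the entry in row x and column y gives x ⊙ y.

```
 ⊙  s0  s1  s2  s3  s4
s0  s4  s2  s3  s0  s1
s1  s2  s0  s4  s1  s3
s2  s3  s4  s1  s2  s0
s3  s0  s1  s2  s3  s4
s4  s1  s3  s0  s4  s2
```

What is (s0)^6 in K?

s0

s0^1 = s0
s0^2 = s0 ⊙ s0 = s4
s0^3 = s4 ⊙ s0 = s1
s0^4 = s1 ⊙ s0 = s2
s0^5 = s2 ⊙ s0 = s3
s0^6 = s3 ⊙ s0 = s0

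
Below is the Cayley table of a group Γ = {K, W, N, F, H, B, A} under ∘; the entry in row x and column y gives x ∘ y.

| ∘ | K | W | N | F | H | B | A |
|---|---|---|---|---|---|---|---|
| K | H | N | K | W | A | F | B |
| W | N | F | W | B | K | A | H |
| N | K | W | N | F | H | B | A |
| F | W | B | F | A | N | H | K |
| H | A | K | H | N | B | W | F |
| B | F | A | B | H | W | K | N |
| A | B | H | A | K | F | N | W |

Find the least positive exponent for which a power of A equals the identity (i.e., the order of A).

7

The identity element is N (its row matches the header).
A^1 = A
A^2 = A ∘ A = W
A^3 = W ∘ A = H
A^4 = H ∘ A = F
A^5 = F ∘ A = K
A^6 = K ∘ A = B
A^7 = B ∘ A = N
The first power of A equal to the identity is A^7, so ord(A) = 7.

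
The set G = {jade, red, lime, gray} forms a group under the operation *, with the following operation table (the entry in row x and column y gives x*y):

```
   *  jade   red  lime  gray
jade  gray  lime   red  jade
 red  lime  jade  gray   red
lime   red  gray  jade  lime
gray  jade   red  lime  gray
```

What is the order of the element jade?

The identity element is gray (its row matches the header).
jade^1 = jade
jade^2 = jade*jade = gray
The first power of jade equal to the identity is jade^2, so ord(jade) = 2.

2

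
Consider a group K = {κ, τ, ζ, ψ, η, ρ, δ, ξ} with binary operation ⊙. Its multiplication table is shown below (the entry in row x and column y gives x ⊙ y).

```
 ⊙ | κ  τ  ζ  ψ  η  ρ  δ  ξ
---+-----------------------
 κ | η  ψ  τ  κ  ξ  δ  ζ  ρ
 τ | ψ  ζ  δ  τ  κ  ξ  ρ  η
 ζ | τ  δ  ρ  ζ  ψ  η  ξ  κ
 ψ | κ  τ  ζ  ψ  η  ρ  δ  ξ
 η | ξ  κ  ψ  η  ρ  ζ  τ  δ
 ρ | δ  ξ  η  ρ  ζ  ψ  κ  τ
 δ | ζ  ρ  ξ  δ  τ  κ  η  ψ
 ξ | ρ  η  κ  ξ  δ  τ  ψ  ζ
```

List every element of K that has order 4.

{ζ, η}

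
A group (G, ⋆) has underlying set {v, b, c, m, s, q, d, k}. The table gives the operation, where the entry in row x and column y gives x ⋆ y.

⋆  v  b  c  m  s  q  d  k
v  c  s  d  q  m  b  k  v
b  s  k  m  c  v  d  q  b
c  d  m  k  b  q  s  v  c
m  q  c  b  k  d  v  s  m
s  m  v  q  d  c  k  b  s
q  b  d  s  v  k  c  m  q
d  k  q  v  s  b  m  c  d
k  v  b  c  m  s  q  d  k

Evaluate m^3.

m

m^1 = m
m^2 = m ⋆ m = k
m^3 = k ⋆ m = m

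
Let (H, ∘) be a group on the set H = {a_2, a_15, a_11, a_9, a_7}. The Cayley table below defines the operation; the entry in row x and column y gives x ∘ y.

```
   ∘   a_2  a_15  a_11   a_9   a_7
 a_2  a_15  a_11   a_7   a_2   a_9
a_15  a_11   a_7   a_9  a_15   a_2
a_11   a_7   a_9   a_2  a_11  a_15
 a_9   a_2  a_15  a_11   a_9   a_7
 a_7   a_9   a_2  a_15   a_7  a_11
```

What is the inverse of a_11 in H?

a_15

First locate the identity: row a_9 matches the header, so a_9 is the identity.
Scan row a_11 for a_9: a_11 ∘ a_15 = a_9. Hence a_11^(-1) = a_15.
(Structurally, H here is isomorphic to the cyclic group Z_5.)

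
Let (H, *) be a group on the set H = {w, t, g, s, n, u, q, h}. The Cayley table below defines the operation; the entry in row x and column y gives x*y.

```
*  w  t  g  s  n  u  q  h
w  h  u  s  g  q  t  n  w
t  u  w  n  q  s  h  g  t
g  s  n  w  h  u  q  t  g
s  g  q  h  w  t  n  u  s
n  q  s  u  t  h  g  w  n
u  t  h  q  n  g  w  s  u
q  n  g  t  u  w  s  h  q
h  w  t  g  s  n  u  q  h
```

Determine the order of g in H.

4

The identity element is h (its row matches the header).
g^1 = g
g^2 = g*g = w
g^3 = w*g = s
g^4 = s*g = h
The first power of g equal to the identity is g^4, so ord(g) = 4.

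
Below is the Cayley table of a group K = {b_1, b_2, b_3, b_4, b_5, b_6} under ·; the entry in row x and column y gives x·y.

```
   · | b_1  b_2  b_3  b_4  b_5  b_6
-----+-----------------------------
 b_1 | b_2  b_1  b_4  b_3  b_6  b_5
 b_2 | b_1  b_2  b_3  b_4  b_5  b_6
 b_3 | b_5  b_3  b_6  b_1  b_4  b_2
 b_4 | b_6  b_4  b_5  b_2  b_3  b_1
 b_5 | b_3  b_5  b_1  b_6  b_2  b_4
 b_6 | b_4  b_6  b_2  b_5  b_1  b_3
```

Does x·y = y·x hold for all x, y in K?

No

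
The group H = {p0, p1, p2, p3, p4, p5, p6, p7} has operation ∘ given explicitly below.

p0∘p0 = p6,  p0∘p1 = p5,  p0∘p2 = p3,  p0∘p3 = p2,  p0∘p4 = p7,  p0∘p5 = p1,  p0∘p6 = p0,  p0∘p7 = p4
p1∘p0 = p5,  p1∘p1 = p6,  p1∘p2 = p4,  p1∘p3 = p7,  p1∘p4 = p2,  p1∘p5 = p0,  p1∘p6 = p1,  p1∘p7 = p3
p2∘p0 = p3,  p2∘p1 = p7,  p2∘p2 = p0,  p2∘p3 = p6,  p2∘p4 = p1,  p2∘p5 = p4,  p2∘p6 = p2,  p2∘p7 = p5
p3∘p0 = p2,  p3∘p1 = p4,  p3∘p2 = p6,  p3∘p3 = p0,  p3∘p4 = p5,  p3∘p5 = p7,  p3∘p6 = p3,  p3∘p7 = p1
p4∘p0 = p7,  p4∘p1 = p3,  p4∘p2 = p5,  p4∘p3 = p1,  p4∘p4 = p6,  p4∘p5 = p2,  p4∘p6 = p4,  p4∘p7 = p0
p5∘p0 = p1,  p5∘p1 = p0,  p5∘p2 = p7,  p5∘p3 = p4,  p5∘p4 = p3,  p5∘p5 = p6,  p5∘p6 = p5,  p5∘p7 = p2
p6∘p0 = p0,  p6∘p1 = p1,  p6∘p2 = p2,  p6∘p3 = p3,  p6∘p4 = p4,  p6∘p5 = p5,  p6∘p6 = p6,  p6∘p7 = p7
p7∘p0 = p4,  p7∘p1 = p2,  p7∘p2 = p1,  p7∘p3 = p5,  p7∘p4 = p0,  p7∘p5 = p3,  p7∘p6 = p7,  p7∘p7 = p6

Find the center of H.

An element z is central iff its row equals its column in the table.
For p5: p5 ∘ p3 = p4 ≠ p7 = p3 ∘ p5, so p5 ∉ Z.
Checking each element this way leaves Z(H) = {p0, p6}.

{p0, p6}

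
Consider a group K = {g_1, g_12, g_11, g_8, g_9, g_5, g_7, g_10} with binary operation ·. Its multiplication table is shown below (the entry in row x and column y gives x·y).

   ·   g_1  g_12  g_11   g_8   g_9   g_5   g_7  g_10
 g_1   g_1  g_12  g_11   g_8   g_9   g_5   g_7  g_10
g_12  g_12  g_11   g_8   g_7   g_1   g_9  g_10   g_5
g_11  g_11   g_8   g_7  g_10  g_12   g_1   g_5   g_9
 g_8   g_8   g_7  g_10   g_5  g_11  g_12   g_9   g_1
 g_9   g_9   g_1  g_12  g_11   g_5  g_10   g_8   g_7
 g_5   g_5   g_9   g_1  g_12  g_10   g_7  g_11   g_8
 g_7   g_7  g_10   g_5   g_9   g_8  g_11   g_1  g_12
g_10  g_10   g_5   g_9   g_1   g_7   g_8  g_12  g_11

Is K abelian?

Check whether the table is symmetric across its main diagonal.
Every entry (row x, col y) equals the entry (row y, col x), so K is abelian.

Yes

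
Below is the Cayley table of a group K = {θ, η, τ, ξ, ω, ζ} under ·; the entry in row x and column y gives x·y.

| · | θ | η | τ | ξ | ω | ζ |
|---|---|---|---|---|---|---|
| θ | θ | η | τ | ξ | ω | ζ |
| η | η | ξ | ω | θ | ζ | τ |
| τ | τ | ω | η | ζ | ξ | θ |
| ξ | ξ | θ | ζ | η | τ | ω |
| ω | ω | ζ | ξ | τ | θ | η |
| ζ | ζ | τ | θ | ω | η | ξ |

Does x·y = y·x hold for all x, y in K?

Check whether the table is symmetric across its main diagonal.
Every entry (row x, col y) equals the entry (row y, col x), so K is abelian.
(In fact K ≅ the cyclic group Z_6.)

Yes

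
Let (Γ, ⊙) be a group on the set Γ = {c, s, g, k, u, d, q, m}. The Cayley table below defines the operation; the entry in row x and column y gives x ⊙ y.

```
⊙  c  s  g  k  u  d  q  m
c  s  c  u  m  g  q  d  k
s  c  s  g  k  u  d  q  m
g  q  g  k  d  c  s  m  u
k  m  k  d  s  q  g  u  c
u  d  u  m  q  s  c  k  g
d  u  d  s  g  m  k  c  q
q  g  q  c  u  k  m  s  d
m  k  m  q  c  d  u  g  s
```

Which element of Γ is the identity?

s

The identity e satisfies e ⊙ x = x for all x, so its row in the table reproduces the column headers.
Row s reads: c, s, g, k, u, d, q, m — exactly the header order. So s is the identity.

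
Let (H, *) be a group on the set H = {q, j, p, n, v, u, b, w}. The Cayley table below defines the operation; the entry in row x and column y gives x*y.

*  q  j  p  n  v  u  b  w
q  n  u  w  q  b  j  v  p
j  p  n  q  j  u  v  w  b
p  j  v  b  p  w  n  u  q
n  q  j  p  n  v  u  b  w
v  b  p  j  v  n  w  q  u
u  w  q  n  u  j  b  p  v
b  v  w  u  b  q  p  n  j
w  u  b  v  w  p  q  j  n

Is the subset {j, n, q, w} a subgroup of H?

j*q = p, which is not in {j, n, q, w}.
The subset is not closed under *, so it is not a subgroup.

No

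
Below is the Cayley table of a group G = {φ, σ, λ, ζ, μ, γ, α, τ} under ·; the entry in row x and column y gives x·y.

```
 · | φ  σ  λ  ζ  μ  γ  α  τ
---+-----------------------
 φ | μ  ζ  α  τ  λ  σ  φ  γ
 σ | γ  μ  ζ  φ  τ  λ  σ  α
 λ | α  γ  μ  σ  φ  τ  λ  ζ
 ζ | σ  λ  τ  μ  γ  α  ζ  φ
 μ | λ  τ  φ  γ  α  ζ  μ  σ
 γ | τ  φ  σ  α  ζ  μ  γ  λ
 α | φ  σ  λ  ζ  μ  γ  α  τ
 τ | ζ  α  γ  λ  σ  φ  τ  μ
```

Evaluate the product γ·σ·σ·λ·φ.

γ·σ = φ
φ·σ = ζ
ζ·λ = τ
τ·φ = ζ
(Structurally, G here is isomorphic to the quaternion group Q_8.)

ζ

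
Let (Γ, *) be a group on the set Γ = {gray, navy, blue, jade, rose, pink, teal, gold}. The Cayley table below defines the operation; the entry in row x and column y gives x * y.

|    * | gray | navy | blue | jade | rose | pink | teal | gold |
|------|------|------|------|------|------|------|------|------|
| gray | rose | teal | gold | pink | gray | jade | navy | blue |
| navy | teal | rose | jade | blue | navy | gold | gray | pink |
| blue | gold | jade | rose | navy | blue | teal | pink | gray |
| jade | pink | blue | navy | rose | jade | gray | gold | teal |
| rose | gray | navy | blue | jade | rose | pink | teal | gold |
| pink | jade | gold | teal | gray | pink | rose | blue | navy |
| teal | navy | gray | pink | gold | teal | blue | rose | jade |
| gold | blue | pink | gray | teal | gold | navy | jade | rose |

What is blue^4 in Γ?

rose

blue^1 = blue
blue^2 = blue * blue = rose
blue^3 = rose * blue = blue
blue^4 = blue * blue = rose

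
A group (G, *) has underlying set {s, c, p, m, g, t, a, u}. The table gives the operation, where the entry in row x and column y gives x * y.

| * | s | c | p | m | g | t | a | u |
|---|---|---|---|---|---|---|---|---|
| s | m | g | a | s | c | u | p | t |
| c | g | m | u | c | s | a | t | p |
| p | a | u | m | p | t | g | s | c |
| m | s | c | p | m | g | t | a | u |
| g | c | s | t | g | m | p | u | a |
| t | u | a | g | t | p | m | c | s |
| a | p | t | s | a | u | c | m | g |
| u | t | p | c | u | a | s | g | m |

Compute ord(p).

2

The identity element is m (its row matches the header).
p^1 = p
p^2 = p * p = m
The first power of p equal to the identity is p^2, so ord(p) = 2.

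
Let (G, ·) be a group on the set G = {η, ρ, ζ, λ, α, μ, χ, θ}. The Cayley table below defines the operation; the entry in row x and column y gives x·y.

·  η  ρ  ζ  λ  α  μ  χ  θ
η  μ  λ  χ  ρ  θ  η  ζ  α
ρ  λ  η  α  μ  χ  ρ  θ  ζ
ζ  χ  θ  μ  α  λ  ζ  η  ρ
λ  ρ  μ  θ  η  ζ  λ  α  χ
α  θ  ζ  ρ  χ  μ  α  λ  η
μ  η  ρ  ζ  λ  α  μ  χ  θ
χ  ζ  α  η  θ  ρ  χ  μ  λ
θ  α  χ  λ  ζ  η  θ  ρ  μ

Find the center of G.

{η, μ}

An element z is central iff its row equals its column in the table.
For ρ: ρ·θ = ζ ≠ χ = θ·ρ, so ρ ∉ Z.
Checking each element this way leaves Z(G) = {η, μ}.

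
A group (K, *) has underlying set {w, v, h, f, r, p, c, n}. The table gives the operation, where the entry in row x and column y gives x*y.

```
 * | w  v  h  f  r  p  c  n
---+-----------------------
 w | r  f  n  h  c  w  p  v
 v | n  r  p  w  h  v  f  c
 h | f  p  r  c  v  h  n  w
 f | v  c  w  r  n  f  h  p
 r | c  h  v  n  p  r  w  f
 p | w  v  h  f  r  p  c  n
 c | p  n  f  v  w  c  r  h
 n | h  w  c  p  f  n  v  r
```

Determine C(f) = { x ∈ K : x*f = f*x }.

{f, n, p, r}

Compare row f with column f entry by entry.
n*f = p = f*n, so n commutes with f.
h*f = c but f*h = w, so h does not.
Collecting the elements that commute with f: C(f) = {f, n, p, r}.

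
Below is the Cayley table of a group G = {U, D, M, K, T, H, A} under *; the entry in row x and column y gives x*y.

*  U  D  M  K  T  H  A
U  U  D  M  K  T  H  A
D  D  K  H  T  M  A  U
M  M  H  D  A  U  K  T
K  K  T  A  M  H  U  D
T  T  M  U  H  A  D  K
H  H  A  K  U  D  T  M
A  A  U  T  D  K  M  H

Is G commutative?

Check whether the table is symmetric across its main diagonal.
Every entry (row x, col y) equals the entry (row y, col x), so G is abelian.

Yes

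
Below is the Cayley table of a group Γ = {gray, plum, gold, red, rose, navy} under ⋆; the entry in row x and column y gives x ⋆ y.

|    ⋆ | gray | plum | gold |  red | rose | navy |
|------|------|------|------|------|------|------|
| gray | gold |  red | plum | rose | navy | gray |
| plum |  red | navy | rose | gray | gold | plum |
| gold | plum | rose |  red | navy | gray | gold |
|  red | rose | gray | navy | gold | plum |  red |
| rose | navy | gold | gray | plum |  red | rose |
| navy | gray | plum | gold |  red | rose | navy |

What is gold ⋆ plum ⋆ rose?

gold ⋆ plum = rose
rose ⋆ rose = red

red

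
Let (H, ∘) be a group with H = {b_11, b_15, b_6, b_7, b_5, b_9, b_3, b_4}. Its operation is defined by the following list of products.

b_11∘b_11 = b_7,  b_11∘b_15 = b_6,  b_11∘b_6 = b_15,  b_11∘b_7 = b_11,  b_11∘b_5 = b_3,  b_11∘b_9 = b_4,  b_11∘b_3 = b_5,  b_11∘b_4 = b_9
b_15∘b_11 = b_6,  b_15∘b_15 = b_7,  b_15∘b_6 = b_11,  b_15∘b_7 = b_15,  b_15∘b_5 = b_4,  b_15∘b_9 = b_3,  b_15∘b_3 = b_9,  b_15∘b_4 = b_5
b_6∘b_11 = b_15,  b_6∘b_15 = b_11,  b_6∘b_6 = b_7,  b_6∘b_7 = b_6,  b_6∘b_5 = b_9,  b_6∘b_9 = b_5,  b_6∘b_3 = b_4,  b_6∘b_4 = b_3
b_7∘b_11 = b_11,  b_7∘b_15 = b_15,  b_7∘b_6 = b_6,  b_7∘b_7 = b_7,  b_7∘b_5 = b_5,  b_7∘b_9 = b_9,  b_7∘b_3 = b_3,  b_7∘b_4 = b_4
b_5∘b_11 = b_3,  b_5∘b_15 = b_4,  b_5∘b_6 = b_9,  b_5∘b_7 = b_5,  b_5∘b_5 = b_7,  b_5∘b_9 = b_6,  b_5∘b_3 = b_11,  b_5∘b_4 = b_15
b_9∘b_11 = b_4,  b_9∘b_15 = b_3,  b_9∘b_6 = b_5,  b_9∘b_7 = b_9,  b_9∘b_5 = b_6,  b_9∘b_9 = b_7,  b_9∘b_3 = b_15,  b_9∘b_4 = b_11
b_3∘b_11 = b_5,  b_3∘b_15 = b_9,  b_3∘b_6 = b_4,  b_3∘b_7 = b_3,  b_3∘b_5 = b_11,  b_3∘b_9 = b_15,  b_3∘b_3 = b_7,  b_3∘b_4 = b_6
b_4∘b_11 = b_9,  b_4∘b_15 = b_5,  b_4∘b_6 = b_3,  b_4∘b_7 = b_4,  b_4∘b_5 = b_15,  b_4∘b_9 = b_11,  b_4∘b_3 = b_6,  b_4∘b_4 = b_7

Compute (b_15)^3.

b_15^1 = b_15
b_15^2 = b_15 ∘ b_15 = b_7
b_15^3 = b_7 ∘ b_15 = b_15

b_15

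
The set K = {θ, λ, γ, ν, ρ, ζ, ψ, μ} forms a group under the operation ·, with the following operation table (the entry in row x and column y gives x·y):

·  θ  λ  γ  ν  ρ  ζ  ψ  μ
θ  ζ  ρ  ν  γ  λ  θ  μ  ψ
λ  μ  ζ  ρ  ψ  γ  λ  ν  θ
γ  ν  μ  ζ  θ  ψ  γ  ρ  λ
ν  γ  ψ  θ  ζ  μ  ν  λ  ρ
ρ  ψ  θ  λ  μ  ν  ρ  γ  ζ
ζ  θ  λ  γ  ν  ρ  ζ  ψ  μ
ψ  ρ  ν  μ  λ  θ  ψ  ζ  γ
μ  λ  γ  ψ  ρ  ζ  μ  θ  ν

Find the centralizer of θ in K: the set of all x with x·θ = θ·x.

{γ, ζ, θ, ν}

Compare row θ with column θ entry by entry.
γ·θ = ν = θ·γ, so γ commutes with θ.
ρ·θ = ψ but θ·ρ = λ, so ρ does not.
Collecting the elements that commute with θ: C(θ) = {γ, ζ, θ, ν}.
(Structurally, K here is isomorphic to the dihedral group D_4.)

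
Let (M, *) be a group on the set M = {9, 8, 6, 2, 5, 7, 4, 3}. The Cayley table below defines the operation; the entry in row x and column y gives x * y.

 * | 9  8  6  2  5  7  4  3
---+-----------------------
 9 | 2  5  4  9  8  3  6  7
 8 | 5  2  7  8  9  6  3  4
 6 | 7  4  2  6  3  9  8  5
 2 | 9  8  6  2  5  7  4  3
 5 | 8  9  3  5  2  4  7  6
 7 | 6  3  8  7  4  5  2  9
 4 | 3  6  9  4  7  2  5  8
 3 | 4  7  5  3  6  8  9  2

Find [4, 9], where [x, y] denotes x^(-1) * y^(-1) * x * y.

Identity is 2; from the table 4^(-1) = 7 and 9^(-1) = 9.
7 * 9 = 6
6 * 4 = 8
8 * 9 = 5
(Structurally, M here is isomorphic to the dihedral group D_4.)

5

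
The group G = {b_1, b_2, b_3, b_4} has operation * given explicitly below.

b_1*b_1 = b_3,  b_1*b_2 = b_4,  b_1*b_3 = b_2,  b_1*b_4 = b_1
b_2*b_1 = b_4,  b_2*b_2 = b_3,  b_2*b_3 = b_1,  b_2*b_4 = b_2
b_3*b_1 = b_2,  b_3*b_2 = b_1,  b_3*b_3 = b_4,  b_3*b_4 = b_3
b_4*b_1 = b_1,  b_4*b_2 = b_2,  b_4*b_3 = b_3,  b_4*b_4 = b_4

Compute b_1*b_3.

Read row b_1, column b_3: b_1*b_3 = b_2.

b_2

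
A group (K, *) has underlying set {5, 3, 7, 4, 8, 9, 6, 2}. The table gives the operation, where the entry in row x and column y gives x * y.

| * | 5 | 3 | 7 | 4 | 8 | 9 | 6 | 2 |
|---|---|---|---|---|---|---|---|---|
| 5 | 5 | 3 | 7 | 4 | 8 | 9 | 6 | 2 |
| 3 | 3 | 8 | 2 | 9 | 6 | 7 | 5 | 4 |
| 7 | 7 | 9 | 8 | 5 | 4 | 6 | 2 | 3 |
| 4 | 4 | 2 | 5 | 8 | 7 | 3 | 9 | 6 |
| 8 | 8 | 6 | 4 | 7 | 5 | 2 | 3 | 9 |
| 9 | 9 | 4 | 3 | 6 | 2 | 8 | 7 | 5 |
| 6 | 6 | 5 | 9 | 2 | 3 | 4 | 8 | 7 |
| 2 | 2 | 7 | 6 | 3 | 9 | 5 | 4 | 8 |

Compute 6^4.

6^1 = 6
6^2 = 6 * 6 = 8
6^3 = 8 * 6 = 3
6^4 = 3 * 6 = 5

5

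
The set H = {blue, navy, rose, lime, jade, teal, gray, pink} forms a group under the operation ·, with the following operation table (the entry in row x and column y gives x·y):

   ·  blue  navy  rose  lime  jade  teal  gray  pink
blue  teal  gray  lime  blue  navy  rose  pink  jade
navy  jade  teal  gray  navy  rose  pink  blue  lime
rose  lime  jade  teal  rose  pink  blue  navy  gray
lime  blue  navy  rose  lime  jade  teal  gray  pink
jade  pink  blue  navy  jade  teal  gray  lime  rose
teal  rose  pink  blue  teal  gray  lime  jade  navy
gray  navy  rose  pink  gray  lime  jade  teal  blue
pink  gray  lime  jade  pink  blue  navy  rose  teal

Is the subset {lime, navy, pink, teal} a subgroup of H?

Yes

{lime, navy, pink, teal} contains the identity lime.
Checking products: every product of two elements of {lime, navy, pink, teal} (read from the table) lies in {lime, navy, pink, teal}, so the set is closed.
In a finite group, a nonempty closed subset is a subgroup. So {lime, navy, pink, teal} ≤ H.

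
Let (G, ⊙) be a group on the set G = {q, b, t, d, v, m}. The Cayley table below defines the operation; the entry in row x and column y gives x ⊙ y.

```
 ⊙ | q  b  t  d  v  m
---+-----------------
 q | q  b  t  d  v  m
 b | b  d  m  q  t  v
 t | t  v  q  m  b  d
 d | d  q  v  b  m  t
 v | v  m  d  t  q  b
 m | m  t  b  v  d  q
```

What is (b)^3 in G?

b^1 = b
b^2 = b ⊙ b = d
b^3 = d ⊙ b = q
(Structurally, G here is isomorphic to the symmetric group S_3.)

q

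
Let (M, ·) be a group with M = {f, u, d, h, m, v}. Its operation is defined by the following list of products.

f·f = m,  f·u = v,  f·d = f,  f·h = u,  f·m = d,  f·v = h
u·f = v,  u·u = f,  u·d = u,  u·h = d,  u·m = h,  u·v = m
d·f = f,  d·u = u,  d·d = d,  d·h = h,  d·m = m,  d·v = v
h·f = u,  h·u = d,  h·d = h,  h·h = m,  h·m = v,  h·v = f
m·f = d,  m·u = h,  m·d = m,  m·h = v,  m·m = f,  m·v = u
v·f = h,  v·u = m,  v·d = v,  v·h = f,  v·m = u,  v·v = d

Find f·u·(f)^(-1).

u

The identity is d. In row f, the entry d sits in column m, so f^(-1) = m.
f·u = v
v·m = u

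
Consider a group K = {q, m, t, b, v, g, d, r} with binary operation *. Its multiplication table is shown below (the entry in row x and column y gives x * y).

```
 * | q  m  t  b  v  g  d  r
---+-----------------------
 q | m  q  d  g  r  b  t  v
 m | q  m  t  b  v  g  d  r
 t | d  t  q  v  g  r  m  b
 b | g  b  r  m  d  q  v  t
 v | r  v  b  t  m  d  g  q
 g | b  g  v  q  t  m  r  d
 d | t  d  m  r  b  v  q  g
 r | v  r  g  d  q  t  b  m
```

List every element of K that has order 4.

Identity is m. Compute the order of each non-identity element by repeated multiplication:
  q: q → m  (order 2)
  t: t → q → d → m  (order 4)
  b: b → m  (order 2)
  v: v → m  (order 2)
  g: g → m  (order 2)
  d: d → q → t → m  (order 4)
  r: r → m  (order 2)
Elements of order 4: {d, t}.

{d, t}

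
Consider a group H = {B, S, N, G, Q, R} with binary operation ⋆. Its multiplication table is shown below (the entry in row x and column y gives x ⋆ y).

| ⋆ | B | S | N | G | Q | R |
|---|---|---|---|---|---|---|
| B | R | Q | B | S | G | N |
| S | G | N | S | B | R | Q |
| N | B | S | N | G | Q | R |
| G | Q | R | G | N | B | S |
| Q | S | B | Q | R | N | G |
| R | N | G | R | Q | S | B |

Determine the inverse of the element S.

S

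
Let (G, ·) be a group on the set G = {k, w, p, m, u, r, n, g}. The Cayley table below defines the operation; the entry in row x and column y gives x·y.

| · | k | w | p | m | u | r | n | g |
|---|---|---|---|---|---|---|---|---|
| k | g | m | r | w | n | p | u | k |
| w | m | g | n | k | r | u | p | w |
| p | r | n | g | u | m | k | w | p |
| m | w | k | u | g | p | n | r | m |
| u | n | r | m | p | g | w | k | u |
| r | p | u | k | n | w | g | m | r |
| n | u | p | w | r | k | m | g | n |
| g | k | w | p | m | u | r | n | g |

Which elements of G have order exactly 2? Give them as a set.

{k, m, n, p, r, u, w}

Identity is g. Compute the order of each non-identity element by repeated multiplication:
  k: k → g  (order 2)
  w: w → g  (order 2)
  p: p → g  (order 2)
  m: m → g  (order 2)
  u: u → g  (order 2)
  r: r → g  (order 2)
  n: n → g  (order 2)
Elements of order 2: {k, m, n, p, r, u, w}.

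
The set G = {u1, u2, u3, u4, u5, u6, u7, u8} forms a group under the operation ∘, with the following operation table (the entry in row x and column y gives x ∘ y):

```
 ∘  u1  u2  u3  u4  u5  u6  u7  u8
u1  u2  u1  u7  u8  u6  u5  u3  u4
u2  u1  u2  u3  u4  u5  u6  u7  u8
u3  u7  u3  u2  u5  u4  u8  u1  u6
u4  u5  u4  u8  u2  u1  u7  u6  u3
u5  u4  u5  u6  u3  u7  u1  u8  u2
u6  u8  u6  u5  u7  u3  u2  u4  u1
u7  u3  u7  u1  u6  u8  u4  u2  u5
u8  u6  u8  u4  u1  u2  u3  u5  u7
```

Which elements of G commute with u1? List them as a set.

{u1, u2, u3, u7}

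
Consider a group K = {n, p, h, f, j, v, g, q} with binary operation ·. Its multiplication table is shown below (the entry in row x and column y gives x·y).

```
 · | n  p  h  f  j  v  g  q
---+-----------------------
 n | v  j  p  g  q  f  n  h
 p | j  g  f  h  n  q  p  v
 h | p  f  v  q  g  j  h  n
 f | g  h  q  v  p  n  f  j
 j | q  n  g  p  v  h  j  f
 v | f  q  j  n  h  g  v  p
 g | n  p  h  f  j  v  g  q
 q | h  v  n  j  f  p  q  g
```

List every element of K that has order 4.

{f, h, j, n}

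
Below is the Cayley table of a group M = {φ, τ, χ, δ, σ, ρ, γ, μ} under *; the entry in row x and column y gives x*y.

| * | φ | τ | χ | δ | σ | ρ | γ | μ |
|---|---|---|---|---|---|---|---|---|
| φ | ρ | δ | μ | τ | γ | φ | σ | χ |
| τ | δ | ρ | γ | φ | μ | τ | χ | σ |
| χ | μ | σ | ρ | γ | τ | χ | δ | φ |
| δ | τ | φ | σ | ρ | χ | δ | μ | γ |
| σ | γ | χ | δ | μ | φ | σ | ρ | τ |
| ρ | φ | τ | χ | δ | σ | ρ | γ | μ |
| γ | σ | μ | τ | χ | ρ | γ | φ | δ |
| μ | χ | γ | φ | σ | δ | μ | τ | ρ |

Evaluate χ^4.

χ^1 = χ
χ^2 = χ*χ = ρ
χ^3 = ρ*χ = χ
χ^4 = χ*χ = ρ

ρ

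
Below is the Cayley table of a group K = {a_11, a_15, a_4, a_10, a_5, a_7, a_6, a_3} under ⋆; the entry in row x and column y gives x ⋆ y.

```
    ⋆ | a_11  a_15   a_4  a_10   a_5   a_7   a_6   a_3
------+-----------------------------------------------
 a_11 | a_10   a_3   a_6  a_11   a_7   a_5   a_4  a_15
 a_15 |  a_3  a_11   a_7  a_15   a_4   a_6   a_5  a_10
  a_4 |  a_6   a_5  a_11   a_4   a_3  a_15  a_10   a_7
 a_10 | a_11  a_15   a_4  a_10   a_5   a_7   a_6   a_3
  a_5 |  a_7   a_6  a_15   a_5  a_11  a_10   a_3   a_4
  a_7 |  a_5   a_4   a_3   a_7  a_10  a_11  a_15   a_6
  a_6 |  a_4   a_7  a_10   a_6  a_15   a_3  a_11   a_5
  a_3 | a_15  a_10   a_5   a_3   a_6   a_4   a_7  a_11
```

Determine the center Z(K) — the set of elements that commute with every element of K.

{a_10, a_11}

An element z is central iff its row equals its column in the table.
For a_3: a_3 ⋆ a_5 = a_6 ≠ a_4 = a_5 ⋆ a_3, so a_3 ∉ Z.
Checking each element this way leaves Z(K) = {a_10, a_11}.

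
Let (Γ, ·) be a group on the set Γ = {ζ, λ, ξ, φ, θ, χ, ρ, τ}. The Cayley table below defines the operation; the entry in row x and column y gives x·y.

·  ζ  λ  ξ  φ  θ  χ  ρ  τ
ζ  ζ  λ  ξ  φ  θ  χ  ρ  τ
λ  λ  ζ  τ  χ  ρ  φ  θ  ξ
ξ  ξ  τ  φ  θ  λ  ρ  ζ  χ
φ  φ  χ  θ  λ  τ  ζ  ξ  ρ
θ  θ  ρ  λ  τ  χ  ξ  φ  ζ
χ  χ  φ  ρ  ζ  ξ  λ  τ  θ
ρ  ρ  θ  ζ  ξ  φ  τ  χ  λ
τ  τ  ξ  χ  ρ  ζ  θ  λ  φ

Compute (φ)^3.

χ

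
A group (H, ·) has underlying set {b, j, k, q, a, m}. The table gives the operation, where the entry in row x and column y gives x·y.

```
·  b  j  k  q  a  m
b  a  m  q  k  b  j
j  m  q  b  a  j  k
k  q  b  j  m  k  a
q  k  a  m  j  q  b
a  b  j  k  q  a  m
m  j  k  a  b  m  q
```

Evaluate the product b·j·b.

b·j = m
m·b = j

j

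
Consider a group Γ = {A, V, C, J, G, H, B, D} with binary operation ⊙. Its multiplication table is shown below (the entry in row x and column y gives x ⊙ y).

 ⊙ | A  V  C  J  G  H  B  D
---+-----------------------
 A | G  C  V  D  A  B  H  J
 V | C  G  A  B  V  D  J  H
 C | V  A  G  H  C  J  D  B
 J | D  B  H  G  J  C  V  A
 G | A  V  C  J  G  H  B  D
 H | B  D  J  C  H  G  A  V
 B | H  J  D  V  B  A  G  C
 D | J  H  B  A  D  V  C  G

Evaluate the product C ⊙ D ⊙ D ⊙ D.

B

C ⊙ D = B
B ⊙ D = C
C ⊙ D = B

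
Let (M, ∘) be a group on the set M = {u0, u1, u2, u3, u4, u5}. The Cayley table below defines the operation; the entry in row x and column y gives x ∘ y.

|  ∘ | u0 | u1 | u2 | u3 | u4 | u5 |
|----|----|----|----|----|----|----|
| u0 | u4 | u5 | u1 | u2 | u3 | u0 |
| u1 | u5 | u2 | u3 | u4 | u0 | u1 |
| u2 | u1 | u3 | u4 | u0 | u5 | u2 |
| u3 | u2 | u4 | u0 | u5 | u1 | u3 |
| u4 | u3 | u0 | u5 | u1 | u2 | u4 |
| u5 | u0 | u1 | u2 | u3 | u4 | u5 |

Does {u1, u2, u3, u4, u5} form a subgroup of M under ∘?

No

u4 ∘ u1 = u0, which is not in {u1, u2, u3, u4, u5}.
The subset is not closed under ∘, so it is not a subgroup.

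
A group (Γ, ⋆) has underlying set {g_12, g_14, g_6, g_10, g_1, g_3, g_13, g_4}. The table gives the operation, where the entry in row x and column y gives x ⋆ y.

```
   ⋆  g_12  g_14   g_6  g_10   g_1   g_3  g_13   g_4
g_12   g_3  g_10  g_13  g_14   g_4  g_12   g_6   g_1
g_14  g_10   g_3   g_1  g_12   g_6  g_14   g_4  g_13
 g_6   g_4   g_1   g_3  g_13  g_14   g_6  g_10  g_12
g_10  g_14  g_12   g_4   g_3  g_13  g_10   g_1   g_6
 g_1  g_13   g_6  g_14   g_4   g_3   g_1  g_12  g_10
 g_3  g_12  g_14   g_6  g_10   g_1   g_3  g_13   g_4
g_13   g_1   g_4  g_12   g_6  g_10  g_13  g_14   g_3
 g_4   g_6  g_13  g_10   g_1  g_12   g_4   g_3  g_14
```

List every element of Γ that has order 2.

Identity is g_3. Compute the order of each non-identity element by repeated multiplication:
  g_12: g_12 → g_3  (order 2)
  g_14: g_14 → g_3  (order 2)
  g_6: g_6 → g_3  (order 2)
  g_10: g_10 → g_3  (order 2)
  g_1: g_1 → g_3  (order 2)
  g_13: g_13 → g_14 → g_4 → g_3  (order 4)
  g_4: g_4 → g_14 → g_13 → g_3  (order 4)
Elements of order 2: {g_1, g_10, g_12, g_14, g_6}.

{g_1, g_10, g_12, g_14, g_6}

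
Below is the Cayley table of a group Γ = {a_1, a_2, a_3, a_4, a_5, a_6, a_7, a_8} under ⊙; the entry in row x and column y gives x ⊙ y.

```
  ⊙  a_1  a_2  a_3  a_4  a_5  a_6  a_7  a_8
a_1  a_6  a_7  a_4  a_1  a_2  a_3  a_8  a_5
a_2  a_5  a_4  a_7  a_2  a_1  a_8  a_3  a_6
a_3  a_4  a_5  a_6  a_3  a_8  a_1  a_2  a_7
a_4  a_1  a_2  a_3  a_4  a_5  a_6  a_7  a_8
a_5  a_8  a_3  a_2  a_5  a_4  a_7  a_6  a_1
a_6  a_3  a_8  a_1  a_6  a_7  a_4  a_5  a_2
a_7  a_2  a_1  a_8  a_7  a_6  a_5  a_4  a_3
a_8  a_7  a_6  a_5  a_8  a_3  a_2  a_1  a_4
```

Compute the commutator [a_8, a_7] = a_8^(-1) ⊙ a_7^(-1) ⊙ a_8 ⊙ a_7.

a_6

Identity is a_4; from the table a_8^(-1) = a_8 and a_7^(-1) = a_7.
a_8 ⊙ a_7 = a_1
a_1 ⊙ a_8 = a_5
a_5 ⊙ a_7 = a_6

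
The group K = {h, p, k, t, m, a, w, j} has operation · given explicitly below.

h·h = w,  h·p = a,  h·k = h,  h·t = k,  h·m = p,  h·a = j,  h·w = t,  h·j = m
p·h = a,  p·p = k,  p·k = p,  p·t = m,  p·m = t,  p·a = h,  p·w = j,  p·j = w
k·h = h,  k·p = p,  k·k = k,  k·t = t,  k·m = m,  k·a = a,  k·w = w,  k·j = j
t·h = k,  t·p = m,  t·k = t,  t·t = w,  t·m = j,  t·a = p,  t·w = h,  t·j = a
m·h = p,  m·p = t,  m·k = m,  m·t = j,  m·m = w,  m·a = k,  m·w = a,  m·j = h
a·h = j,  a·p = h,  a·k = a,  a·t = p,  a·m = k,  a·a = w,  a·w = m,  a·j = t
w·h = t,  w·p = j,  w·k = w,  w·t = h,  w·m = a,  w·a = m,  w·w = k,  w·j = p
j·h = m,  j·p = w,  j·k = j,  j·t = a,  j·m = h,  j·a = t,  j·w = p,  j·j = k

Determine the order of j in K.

2

The identity element is k (its row matches the header).
j^1 = j
j^2 = j·j = k
The first power of j equal to the identity is j^2, so ord(j) = 2.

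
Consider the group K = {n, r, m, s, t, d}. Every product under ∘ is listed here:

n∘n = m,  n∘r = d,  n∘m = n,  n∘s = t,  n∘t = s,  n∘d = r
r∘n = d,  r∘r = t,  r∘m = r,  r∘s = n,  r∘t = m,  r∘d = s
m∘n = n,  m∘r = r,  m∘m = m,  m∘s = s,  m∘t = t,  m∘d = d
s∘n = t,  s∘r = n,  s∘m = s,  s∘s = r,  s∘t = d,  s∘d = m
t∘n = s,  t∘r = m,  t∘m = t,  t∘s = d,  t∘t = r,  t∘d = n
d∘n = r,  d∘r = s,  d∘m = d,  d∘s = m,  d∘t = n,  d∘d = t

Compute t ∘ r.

m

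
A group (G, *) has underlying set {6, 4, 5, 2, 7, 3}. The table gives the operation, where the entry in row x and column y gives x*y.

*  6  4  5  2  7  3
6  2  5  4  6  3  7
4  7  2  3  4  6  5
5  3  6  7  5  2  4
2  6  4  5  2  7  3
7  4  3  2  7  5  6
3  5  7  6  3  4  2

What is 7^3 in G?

7^1 = 7
7^2 = 7*7 = 5
7^3 = 5*7 = 2

2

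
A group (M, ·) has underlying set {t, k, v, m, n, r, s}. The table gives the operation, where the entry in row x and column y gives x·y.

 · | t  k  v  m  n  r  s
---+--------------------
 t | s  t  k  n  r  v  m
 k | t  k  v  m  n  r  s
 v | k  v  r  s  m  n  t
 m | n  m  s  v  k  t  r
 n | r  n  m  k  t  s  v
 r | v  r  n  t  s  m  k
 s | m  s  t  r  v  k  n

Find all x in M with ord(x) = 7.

Identity is k. Compute the order of each non-identity element by repeated multiplication:
  t: t → s → m → n → r → v → k  (order 7)
  v: v → r → n → m → s → t → k  (order 7)
  m: m → v → s → r → t → n → k  (order 7)
  n: n → t → r → s → v → m → k  (order 7)
  r: r → m → t → v → n → s → k  (order 7)
  s: s → n → v → t → m → r → k  (order 7)
Elements of order 7: {m, n, r, s, t, v}.

{m, n, r, s, t, v}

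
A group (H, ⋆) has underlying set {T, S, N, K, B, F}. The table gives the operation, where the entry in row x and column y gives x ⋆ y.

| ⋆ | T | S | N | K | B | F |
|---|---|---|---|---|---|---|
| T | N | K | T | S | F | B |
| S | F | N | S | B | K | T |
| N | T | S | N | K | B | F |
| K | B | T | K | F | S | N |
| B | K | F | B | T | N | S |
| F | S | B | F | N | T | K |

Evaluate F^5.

F^1 = F
F^2 = F ⋆ F = K
F^3 = K ⋆ F = N
F^4 = N ⋆ F = F
F^5 = F ⋆ F = K
(Structurally, H here is isomorphic to the symmetric group S_3.)

K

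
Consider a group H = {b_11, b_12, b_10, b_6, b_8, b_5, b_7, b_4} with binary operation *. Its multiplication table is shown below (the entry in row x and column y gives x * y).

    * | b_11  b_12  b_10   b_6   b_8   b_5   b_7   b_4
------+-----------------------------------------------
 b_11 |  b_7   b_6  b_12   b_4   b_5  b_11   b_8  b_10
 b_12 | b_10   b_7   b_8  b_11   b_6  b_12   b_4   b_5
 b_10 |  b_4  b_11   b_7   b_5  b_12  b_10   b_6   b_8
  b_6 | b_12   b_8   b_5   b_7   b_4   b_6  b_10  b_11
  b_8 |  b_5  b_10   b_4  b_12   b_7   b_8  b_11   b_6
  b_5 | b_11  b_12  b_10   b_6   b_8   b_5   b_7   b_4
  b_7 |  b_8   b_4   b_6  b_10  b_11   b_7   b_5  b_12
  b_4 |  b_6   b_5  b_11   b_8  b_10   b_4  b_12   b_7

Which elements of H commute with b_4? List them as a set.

Compare row b_4 with column b_4 entry by entry.
b_12 * b_4 = b_5 = b_4 * b_12, so b_12 commutes with b_4.
b_10 * b_4 = b_8 but b_4 * b_10 = b_11, so b_10 does not.
Collecting the elements that commute with b_4: C(b_4) = {b_12, b_4, b_5, b_7}.

{b_12, b_4, b_5, b_7}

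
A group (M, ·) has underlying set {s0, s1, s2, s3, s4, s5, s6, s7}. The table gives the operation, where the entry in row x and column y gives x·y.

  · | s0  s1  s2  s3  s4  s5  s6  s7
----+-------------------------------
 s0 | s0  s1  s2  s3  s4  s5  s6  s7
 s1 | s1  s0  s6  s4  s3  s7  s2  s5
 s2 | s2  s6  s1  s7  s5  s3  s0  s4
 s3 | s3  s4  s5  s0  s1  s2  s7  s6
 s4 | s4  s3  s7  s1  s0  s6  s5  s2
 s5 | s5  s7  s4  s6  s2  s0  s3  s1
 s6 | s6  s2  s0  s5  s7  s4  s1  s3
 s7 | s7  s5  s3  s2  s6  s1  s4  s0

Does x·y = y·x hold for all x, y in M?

No

s6·s7 = s3 but s7·s6 = s4.
Since s6 and s7 do not commute, M is not abelian.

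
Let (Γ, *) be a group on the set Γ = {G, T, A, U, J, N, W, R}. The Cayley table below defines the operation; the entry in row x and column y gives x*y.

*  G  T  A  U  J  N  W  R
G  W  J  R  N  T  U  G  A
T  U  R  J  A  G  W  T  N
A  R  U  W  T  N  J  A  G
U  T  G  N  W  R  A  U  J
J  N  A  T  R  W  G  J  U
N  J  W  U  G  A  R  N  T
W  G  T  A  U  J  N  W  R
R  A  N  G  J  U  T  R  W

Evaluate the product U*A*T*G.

U*A = N
N*T = W
W*G = G

G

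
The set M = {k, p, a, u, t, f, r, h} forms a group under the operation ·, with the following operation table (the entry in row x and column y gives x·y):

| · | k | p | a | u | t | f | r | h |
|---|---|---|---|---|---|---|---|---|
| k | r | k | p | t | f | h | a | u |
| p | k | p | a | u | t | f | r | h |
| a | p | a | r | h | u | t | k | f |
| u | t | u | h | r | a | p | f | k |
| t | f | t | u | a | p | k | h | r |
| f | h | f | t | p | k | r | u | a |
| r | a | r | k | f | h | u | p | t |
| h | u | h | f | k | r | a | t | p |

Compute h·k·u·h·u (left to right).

h·k = u
u·u = r
r·h = t
t·u = a

a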